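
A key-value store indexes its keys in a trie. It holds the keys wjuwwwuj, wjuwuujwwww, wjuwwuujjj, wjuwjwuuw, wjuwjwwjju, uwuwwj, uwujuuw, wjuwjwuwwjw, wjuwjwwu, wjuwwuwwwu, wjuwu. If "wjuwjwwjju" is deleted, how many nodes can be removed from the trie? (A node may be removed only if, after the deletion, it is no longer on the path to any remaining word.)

3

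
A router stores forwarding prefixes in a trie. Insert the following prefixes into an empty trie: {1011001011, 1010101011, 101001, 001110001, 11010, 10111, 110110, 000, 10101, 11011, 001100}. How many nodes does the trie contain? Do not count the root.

Count nodes per top-level branch (shared prefixes stored once):
  '0'-branch (000, 001100, 001110001): 12 nodes
  '1'-branch (101001, 10101, 1010101011, 1011001011, 10111, 11010, 11011, 110110): 26 nodes
Sum: 38

38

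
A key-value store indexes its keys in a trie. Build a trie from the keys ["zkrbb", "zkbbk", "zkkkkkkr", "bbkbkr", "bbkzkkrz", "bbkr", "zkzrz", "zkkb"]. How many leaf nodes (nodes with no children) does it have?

A leaf is a node with no children — equivalently, the end of a word that is not a proper prefix of any other stored word.
Those words: "bbkbkr", "bbkr", "bbkzkkrz", "zkbbk", "zkkb", "zkkkkkkr", "zkrbb", "zkzrz"
Leaf count: 8

8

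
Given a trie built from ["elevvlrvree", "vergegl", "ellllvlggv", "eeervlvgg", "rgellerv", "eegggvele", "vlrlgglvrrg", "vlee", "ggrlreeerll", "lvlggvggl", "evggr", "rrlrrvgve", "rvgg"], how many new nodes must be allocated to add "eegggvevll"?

The longest prefix of "eegggvevll" already in the trie is "eegggve" (length 7).
So 10 − 7 = 3 new nodes.

3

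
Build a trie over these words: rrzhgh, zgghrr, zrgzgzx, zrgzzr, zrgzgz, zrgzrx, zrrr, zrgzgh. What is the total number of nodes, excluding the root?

25

Trace insertions, counting only characters that open a new branch:
  "rrzhgh" → 6 new (r, r, z, h, g, h)
  "zgghrr" → 6 new (z, g, g, h, r, r)
  "zrgzgzx" → prefix "z" already present; 6 new (r, g, z, g, z, x)
  "zrgzzr" → prefix "zrgz" already present; 2 new (z, r)
  "zrgzgz" → prefix "zrgzgz" already present; 0 new (none)
  "zrgzrx" → prefix "zrgz" already present; 2 new (r, x)
  "zrrr" → prefix "zr" already present; 2 new (r, r)
  "zrgzgh" → prefix "zrgzg" already present; 1 new (h)
Total nodes = 6 + 6 + 6 + 2 + 0 + 2 + 2 + 1 = 25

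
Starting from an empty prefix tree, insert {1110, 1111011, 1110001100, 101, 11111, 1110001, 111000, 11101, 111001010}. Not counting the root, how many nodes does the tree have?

Count nodes per top-level branch (shared prefixes stored once):
  '1'-branch (101, 1110, 111000, 1110001, 1110001100, 111001010, 11101, 1111011, 11111): 22 nodes
Sum: 22

22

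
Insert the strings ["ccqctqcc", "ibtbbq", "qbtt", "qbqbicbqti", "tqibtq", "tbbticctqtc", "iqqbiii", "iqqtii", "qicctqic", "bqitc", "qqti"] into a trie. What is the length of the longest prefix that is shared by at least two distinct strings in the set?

3

The deepest shared node is where two words last agree before diverging.
e.g. "iqqbiii" and "iqqtii" share the prefix "iqq" of length 3; no pair shares a longer one.
Longest shared-prefix length: 3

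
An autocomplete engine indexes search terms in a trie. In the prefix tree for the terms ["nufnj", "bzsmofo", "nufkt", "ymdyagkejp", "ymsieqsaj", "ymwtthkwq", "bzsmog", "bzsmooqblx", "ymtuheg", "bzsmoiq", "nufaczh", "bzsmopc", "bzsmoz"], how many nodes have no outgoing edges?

13

A leaf is a node with no children — equivalently, the end of a word that is not a proper prefix of any other stored word.
Those words: "bzsmofo", "bzsmog", "bzsmoiq", "bzsmooqblx", "bzsmopc", "bzsmoz", "nufaczh", "nufkt", "nufnj", "ymdyagkejp", "ymsieqsaj", "ymtuheg", "ymwtthkwq"
Leaf count: 13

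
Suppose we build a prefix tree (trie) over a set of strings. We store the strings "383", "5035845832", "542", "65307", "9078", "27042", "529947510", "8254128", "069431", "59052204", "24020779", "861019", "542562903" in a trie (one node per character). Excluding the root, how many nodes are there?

Count nodes per top-level branch (shared prefixes stored once):
  '0'-branch (069431): 6 nodes
  '2'-branch (24020779, 27042): 12 nodes
  '3'-branch (383): 3 nodes
  '5'-branch (5035845832, 529947510, 542, 542562903, 59052204): 33 nodes
  '6'-branch (65307): 5 nodes
  '8'-branch (8254128, 861019): 12 nodes
  '9'-branch (9078): 4 nodes
Sum: 75

75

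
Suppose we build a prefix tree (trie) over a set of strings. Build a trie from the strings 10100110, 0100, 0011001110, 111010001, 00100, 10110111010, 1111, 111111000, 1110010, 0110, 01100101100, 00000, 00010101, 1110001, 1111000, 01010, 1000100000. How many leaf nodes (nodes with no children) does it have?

Leaves are exactly the stored words that no other stored word extends.
Those words: "00000", "00010101", "00100", "0011001110", "0100", "01010", "01100101100", "1000100000", "10100110", "10110111010", "1110001", "1110010", "111010001", "1111000", "111111000"
Leaf count: 15

15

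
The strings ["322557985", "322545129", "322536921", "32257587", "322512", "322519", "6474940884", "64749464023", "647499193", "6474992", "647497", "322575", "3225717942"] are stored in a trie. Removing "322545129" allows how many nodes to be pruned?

Walk "322545129" from the leaf back toward the root, removing each node that no remaining word uses.
The suffix "45129" (5 nodes) is used only by "322545129"; the node for "3225" still has the child "5", so pruning stops there.
Nodes removed: 5

5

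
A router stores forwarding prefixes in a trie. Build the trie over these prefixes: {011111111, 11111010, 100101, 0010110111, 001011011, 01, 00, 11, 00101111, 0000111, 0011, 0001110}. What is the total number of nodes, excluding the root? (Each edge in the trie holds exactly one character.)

43

Trace insertions, counting only characters that open a new branch:
  "011111111" → 9 new (0, 1, 1, 1, 1, 1, 1, 1, 1)
  "11111010" → 8 new (1, 1, 1, 1, 1, 0, 1, 0)
  "100101" → prefix "1" already present; 5 new (0, 0, 1, 0, 1)
  "0010110111" → prefix "0" already present; 9 new (0, 1, 0, 1, 1, 0, 1, 1, 1)
  "001011011" → prefix "001011011" already present; 0 new (none)
  "01" → prefix "01" already present; 0 new (none)
  "00" → prefix "00" already present; 0 new (none)
  "11" → prefix "11" already present; 0 new (none)
  "00101111" → prefix "001011" already present; 2 new (1, 1)
  "0000111" → prefix "00" already present; 5 new (0, 0, 1, 1, 1)
  "0011" → prefix "001" already present; 1 new (1)
  "0001110" → prefix "000" already present; 4 new (1, 1, 1, 0)
Total nodes = 9 + 8 + 5 + 9 + 0 + 0 + 0 + 0 + 2 + 5 + 1 + 4 = 43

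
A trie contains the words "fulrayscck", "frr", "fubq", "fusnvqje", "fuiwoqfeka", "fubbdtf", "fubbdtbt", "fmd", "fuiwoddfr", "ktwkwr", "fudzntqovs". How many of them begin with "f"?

10

Traverse to the node for "f", then collect every word in that subtree.
Matches: "fmd", "frr", "fubbdtbt", "fubbdtf", "fubq", "fudzntqovs", "fuiwoddfr", "fuiwoqfeka", "fulrayscck", "fusnvqje"
Count: 10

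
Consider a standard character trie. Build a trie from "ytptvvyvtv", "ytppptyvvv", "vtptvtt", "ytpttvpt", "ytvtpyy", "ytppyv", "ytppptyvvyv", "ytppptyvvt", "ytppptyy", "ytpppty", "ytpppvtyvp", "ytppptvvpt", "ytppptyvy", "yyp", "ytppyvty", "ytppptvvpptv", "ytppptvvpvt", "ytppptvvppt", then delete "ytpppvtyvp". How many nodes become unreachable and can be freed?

5

Walk "ytpppvtyvp" from the leaf back toward the root, removing each node that no remaining word uses.
The suffix "vtyvp" (5 nodes) is used only by "ytpppvtyvp"; the node for "ytppp" still has the child "t", so pruning stops there.
Nodes removed: 5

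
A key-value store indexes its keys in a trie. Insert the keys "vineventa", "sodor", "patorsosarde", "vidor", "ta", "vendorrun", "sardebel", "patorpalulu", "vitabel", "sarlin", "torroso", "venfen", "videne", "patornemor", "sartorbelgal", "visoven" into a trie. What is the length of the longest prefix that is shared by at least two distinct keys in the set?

Equivalently: take the maximum, over all pairs, of their longest common prefix length.
"patornemor" and "patorpalulu" agree on "pator" (5 characters) before diverging; nothing deeper is shared.
Longest shared-prefix length: 5

5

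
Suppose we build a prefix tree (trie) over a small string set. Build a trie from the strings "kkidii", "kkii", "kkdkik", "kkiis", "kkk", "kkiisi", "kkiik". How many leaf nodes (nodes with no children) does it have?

5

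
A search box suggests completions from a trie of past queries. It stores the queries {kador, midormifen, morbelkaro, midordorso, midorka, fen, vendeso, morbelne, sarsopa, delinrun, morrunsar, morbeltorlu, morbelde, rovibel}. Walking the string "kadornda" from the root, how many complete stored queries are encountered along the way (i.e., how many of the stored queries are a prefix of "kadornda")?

1

Check each prefix of "kadornda" against the stored set — each match is an end-marker on the path.
Prefixes of the query that are stored words: "kador"
Count: 1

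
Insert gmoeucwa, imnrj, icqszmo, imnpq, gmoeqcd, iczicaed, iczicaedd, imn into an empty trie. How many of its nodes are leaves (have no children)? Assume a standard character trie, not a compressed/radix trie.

A leaf is a node with no children — equivalently, the end of a word that is not a proper prefix of any other stored word.
Those words: "gmoeqcd", "gmoeucwa", "icqszmo", "iczicaedd", "imnpq", "imnrj"
Leaf count: 6

6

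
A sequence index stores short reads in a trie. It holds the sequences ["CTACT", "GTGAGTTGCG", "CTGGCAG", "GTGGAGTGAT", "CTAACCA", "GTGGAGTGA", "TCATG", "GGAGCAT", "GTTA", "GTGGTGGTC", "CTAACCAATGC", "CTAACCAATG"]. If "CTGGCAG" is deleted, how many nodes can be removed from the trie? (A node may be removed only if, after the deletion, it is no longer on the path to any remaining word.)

5

A node on "CTGGCAG"'s path can go only if nothing else ends at it or branches off below it.
The suffix "GGCAG" (5 nodes) is used only by "CTGGCAG"; the node for "CT" still has the child "A", so pruning stops there.
Nodes removed: 5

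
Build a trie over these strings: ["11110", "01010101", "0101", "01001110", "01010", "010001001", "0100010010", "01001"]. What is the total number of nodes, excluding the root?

24

Count nodes per top-level branch (shared prefixes stored once):
  '0'-branch (010001001, 0100010010, 01001, 01001110, 0101, 01010, 01010101): 19 nodes
  '1'-branch (11110): 5 nodes
Sum: 24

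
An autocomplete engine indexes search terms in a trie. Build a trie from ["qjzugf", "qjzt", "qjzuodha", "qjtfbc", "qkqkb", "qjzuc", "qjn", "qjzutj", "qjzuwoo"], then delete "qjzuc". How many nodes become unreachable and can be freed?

1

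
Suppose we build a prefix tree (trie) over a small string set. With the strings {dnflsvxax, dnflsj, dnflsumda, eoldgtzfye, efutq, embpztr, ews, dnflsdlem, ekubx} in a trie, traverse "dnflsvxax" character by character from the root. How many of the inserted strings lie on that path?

1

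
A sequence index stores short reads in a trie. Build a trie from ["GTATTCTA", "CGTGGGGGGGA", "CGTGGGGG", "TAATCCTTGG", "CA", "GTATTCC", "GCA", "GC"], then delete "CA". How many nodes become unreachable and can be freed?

After clearing the end-marker at "CA", prune upward until reaching a node still needed by another word.
The suffix "A" (1 node) is used only by "CA"; the node for "C" still has the child "G", so pruning stops there.
Nodes removed: 1

1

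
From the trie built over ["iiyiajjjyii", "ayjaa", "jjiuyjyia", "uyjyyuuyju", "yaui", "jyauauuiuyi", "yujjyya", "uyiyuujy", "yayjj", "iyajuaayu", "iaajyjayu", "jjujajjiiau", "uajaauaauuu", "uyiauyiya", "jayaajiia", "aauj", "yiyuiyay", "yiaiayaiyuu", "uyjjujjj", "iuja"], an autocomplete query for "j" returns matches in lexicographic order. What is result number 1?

Filter for "j…" and sort: "jayaajiia", "jjiuyjyia", "jjujajjiiau", "jyauauuiuyi"
Position 1: jayaajiia

jayaajiia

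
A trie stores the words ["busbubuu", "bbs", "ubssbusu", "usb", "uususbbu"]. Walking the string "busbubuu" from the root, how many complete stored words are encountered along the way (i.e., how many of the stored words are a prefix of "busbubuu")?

Check each prefix of "busbubuu" against the stored set — each match is an end-marker on the path.
Prefixes of the query that are stored words: "busbubuu"
Count: 1

1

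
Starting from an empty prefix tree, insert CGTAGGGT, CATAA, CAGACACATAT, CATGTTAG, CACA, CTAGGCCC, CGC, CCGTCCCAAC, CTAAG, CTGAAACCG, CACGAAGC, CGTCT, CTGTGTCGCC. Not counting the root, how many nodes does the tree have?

68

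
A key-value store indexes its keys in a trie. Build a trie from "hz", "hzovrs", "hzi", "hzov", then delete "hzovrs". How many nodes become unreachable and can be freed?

2

Walk "hzovrs" from the leaf back toward the root, removing each node that no remaining word uses.
The suffix "rs" (2 nodes) is used only by "hzovrs"; "hzov" is itself a stored word, so pruning stops there.
Nodes removed: 2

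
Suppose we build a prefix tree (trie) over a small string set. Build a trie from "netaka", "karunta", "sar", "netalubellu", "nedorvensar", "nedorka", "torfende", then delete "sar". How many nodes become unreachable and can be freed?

3

Walk "sar" from the leaf back toward the root, removing each node that no remaining word uses.
No other word shares any prefix with "sar", so all 3 of its nodes go.
Nodes removed: 3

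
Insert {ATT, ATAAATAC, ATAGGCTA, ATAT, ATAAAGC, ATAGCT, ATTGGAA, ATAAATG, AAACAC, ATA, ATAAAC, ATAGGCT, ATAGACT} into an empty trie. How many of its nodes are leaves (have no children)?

10

A leaf is a node with no children — equivalently, the end of a word that is not a proper prefix of any other stored word.
Those words: "AAACAC", "ATAAAC", "ATAAAGC", "ATAAATAC", "ATAAATG", "ATAGACT", "ATAGCT", "ATAGGCTA", "ATAT", "ATTGGAA"
Leaf count: 10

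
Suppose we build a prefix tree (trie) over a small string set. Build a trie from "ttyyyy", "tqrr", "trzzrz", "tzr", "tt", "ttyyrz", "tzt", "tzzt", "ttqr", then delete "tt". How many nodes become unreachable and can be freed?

0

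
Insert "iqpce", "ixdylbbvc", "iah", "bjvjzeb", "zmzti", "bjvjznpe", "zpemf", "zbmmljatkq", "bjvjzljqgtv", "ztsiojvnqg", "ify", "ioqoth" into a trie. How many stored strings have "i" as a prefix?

5

Filter for entries beginning with "i":
Words under "i": iah, ify, ioqoth, iqpce, ixdylbbvc
Count: 5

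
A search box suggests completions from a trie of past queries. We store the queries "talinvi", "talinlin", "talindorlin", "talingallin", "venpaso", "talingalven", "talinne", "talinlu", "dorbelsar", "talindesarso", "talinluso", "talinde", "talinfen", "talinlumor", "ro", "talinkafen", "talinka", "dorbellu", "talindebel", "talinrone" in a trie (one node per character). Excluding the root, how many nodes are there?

74

For each word, the new-node count is its length minus the longest prefix already in the trie:
  "talinvi" → 7 new (t, a, l, i, n, v, i)
  "talinlin" → prefix "talin" already present; 3 new (l, i, n)
  "talindorlin" → prefix "talin" already present; 6 new (d, o, r, l, i, n)
  "talingallin" → prefix "talin" already present; 6 new (g, a, l, l, i, n)
  "venpaso" → 7 new (v, e, n, p, a, s, o)
  "talingalven" → prefix "talingal" already present; 3 new (v, e, n)
  "talinne" → prefix "talin" already present; 2 new (n, e)
  "talinlu" → prefix "talinl" already present; 1 new (u)
  "dorbelsar" → 9 new (d, o, r, b, e, l, s, a, r)
  "talindesarso" → prefix "talind" already present; 6 new (e, s, a, r, s, o)
  "talinluso" → prefix "talinlu" already present; 2 new (s, o)
  "talinde" → prefix "talinde" already present; 0 new (none)
  "talinfen" → prefix "talin" already present; 3 new (f, e, n)
  "talinlumor" → prefix "talinlu" already present; 3 new (m, o, r)
  "ro" → 2 new (r, o)
  "talinkafen" → prefix "talin" already present; 5 new (k, a, f, e, n)
  "talinka" → prefix "talinka" already present; 0 new (none)
  "dorbellu" → prefix "dorbel" already present; 2 new (l, u)
  "talindebel" → prefix "talinde" already present; 3 new (b, e, l)
  "talinrone" → prefix "talin" already present; 4 new (r, o, n, e)
Total nodes = 7 + 3 + 6 + 6 + 7 + 3 + 2 + 1 + 9 + 6 + 2 + 0 + 3 + 3 + 2 + 5 + 0 + 2 + 3 + 4 = 74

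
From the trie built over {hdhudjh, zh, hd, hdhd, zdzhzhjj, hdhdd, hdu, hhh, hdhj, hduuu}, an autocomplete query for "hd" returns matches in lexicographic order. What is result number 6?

Words with prefix "hd", in lexicographic order: "hd", "hdhd", "hdhdd", "hdhj", "hdhudjh", "hdu", "hduuu"
Position 6: hdu

hdu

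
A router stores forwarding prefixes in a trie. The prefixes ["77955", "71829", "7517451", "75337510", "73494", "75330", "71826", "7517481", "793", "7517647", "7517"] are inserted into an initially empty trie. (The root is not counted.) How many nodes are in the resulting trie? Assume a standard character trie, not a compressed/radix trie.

Trie structure (* marks end of a word):
(root)
└─ 7
   ├─ 1
   │  └─ 8
   │     └─ 2
   │        ├─ 6 *
   │        └─ 9 *
   ├─ 3
   │  └─ 4
   │     └─ 9
   │        └─ 4 *
   ├─ 5
   │  ├─ 1
   │  │  └─ 7 *
   │  │     ├─ 4
   │  │     │  ├─ 5
   │  │     │  │  └─ 1 *
   │  │     │  └─ 8
   │  │     │     └─ 1 *
   │  │     └─ 6
   │  │        └─ 4
   │  │           └─ 7 *
   │  └─ 3
   │     └─ 3
   │        ├─ 0 *
   │        └─ 7
   │           └─ 5
   │              └─ 1
   │                 └─ 0 *
   ├─ 7
   │  └─ 9
   │     └─ 5
   │        └─ 5 *
   └─ 9
      └─ 3 *
Counting every labelled node above: 34.

34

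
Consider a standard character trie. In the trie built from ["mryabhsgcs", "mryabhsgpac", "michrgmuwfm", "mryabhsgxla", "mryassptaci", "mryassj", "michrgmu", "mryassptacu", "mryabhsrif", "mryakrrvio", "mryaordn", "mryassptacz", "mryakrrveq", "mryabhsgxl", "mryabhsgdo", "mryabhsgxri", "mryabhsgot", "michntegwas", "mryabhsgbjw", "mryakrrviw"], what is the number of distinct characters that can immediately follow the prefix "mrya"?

Walk "mrya" from the root, arriving at one node.
Characters that immediately follow "mrya" among the stored strings: {b, k, o, s}.
That node has 4 child edges.

4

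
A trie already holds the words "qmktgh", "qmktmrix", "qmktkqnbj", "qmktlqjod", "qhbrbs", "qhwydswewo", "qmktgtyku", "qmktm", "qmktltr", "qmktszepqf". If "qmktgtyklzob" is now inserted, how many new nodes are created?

4

The longest prefix of "qmktgtyklzob" already in the trie is "qmktgtyk" (length 8).
So 12 − 8 = 4 new nodes.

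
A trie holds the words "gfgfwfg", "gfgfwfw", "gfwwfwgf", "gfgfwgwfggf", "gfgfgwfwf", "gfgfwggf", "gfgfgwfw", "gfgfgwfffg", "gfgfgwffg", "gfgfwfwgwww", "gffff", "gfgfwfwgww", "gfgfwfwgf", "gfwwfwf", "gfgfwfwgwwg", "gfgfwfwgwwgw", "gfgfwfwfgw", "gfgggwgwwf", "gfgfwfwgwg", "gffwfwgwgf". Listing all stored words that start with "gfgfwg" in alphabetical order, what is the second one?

gfgfwgwfggf

Filter for "gfgfwg…" and sort: "gfgfwggf", "gfgfwgwfggf"
Position 2: gfgfwgwfggf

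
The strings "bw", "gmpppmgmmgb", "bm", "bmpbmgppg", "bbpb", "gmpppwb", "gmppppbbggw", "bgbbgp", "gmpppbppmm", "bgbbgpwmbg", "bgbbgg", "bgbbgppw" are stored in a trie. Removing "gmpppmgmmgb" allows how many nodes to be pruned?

Walk "gmpppmgmmgb" from the leaf back toward the root, removing each node that no remaining word uses.
The suffix "mgmmgb" (6 nodes) is used only by "gmpppmgmmgb"; the node for "gmppp" still has the child "w", so pruning stops there.
Nodes removed: 6

6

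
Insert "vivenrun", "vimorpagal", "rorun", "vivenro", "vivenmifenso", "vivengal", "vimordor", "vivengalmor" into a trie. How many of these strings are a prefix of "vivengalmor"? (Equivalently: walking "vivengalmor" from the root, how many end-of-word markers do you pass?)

Walk "vivengalmor" from the root; an end-of-word marker is hit whenever a stored word is a prefix of "vivengalmor".
Prefixes of the query that are stored words: "vivengal", "vivengalmor"
Count: 2

2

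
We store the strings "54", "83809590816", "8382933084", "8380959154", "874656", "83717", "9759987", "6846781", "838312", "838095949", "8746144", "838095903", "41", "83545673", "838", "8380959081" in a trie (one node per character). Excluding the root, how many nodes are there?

Count nodes per top-level branch (shared prefixes stored once):
  '4'-branch (41): 2 nodes
  '5'-branch (54): 2 nodes
  '6'-branch (6846781): 7 nodes
  '8'-branch (83545673, 83717, 838, 838095903, 8380959081, 83809590816, 8380959154, 838095949, 8382933084, 838312, 8746144, 874656): 44 nodes
  '9'-branch (9759987): 7 nodes
Sum: 62

62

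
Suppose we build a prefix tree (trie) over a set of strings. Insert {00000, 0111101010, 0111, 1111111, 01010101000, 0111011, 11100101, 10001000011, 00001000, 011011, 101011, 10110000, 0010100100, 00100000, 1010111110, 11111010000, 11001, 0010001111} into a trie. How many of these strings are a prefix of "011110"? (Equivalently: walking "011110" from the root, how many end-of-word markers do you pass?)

Walk "011110" from the root; an end-of-word marker is hit whenever a stored word is a prefix of "011110".
Prefixes of the query that are stored words: "0111"
Count: 1

1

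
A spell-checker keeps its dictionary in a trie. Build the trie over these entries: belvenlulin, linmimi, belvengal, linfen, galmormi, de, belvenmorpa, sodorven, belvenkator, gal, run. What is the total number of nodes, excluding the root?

For each word, the new-node count is its length minus the longest prefix already in the trie:
  "belvenlulin" → 11 new (b, e, l, v, e, n, l, u, l, i, n)
  "linmimi" → 7 new (l, i, n, m, i, m, i)
  "belvengal" → prefix "belven" already present; 3 new (g, a, l)
  "linfen" → prefix "lin" already present; 3 new (f, e, n)
  "galmormi" → 8 new (g, a, l, m, o, r, m, i)
  "de" → 2 new (d, e)
  "belvenmorpa" → prefix "belven" already present; 5 new (m, o, r, p, a)
  "sodorven" → 8 new (s, o, d, o, r, v, e, n)
  "belvenkator" → prefix "belven" already present; 5 new (k, a, t, o, r)
  "gal" → prefix "gal" already present; 0 new (none)
  "run" → 3 new (r, u, n)
Total nodes = 11 + 7 + 3 + 3 + 8 + 2 + 5 + 8 + 5 + 0 + 3 = 55

55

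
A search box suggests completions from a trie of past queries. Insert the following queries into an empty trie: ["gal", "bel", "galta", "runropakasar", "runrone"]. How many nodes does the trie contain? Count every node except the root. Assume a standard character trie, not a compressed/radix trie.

22

Trace insertions, counting only characters that open a new branch:
  "gal" → 3 new (g, a, l)
  "bel" → 3 new (b, e, l)
  "galta" → prefix "gal" already present; 2 new (t, a)
  "runropakasar" → 12 new (r, u, n, r, o, p, a, k, a, s, a, r)
  "runrone" → prefix "runro" already present; 2 new (n, e)
Total nodes = 3 + 3 + 2 + 12 + 2 = 22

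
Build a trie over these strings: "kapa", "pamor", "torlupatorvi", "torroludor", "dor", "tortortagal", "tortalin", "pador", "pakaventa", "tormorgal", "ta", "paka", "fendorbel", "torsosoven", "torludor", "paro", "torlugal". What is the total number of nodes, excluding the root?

Insert word by word; a character creates a node only if that edge doesn't already exist:
  "kapa" → 4 new (k, a, p, a)
  "pamor" → 5 new (p, a, m, o, r)
  "torlupatorvi" → 12 new (t, o, r, l, u, p, a, t, o, r, v, i)
  "torroludor" → prefix "tor" already present; 7 new (r, o, l, u, d, o, r)
  "dor" → 3 new (d, o, r)
  "tortortagal" → prefix "tor" already present; 8 new (t, o, r, t, a, g, a, l)
  "tortalin" → prefix "tort" already present; 4 new (a, l, i, n)
  "pador" → prefix "pa" already present; 3 new (d, o, r)
  "pakaventa" → prefix "pa" already present; 7 new (k, a, v, e, n, t, a)
  "tormorgal" → prefix "tor" already present; 6 new (m, o, r, g, a, l)
  "ta" → prefix "t" already present; 1 new (a)
  "paka" → prefix "paka" already present; 0 new (none)
  "fendorbel" → 9 new (f, e, n, d, o, r, b, e, l)
  "torsosoven" → prefix "tor" already present; 7 new (s, o, s, o, v, e, n)
  "torludor" → prefix "torlu" already present; 3 new (d, o, r)
  "paro" → prefix "pa" already present; 2 new (r, o)
  "torlugal" → prefix "torlu" already present; 3 new (g, a, l)
Total nodes = 4 + 5 + 12 + 7 + 3 + 8 + 4 + 3 + 7 + 6 + 1 + 0 + 9 + 7 + 3 + 2 + 3 = 84

84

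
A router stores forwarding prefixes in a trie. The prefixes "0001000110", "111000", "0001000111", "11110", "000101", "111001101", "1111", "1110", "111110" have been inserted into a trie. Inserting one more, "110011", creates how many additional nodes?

4

Walking "110011" from the root, the first 2 characters ("11") follow existing edges; "0" is the first miss.
So 6 − 2 = 4 new nodes.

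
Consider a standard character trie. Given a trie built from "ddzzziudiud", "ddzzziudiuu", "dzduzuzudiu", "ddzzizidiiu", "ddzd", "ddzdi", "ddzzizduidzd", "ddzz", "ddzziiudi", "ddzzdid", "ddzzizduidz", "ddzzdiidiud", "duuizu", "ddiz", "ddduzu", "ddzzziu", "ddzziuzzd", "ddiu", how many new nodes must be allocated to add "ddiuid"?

Walking "ddiuid" from the root, the first 4 characters ("ddiu") follow existing edges; "i" is the first miss.
Each of the 2 remaining characters creates one node.

2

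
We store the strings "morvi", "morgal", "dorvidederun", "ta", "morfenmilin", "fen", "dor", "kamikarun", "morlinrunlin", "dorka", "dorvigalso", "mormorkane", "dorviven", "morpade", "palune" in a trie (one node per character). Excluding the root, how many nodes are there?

78

Insert word by word; a character creates a node only if that edge doesn't already exist:
  "morvi" → 5 new (m, o, r, v, i)
  "morgal" → prefix "mor" already present; 3 new (g, a, l)
  "dorvidederun" → 12 new (d, o, r, v, i, d, e, d, e, r, u, n)
  "ta" → 2 new (t, a)
  "morfenmilin" → prefix "mor" already present; 8 new (f, e, n, m, i, l, i, n)
  "fen" → 3 new (f, e, n)
  "dor" → prefix "dor" already present; 0 new (none)
  "kamikarun" → 9 new (k, a, m, i, k, a, r, u, n)
  "morlinrunlin" → prefix "mor" already present; 9 new (l, i, n, r, u, n, l, i, n)
  "dorka" → prefix "dor" already present; 2 new (k, a)
  "dorvigalso" → prefix "dorvi" already present; 5 new (g, a, l, s, o)
  "mormorkane" → prefix "mor" already present; 7 new (m, o, r, k, a, n, e)
  "dorviven" → prefix "dorvi" already present; 3 new (v, e, n)
  "morpade" → prefix "mor" already present; 4 new (p, a, d, e)
  "palune" → 6 new (p, a, l, u, n, e)
Total nodes = 5 + 3 + 12 + 2 + 8 + 3 + 0 + 9 + 9 + 2 + 5 + 7 + 3 + 4 + 6 = 78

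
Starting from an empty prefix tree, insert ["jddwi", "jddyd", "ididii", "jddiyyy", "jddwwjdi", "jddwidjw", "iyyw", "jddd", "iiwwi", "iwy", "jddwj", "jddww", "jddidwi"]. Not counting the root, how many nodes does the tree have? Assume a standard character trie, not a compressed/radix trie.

Trie structure (* marks end of a word):
(root)
├─ i
│  ├─ d
│  │  └─ i
│  │     └─ d
│  │        └─ i
│  │           └─ i *
│  ├─ i
│  │  └─ w
│  │     └─ w
│  │        └─ i *
│  ├─ w
│  │  └─ y *
│  └─ y
│     └─ y
│        └─ w *
└─ j
   └─ d
      └─ d
         ├─ d *
         ├─ i
         │  ├─ d
         │  │  └─ w
         │  │     └─ i *
         │  └─ y
         │     └─ y
         │        └─ y *
         ├─ w
         │  ├─ i *
         │  │  └─ d
         │  │     └─ j
         │  │        └─ w *
         │  ├─ j *
         │  └─ w *
         │     └─ j
         │        └─ d
         │           └─ i *
         └─ y
            └─ d *
Counting every labelled node above: 38.

38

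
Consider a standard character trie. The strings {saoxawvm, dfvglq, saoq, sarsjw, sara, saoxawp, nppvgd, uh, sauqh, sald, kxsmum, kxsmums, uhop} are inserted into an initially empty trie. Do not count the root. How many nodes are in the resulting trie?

Trace insertions, counting only characters that open a new branch:
  "saoxawvm" → 8 new (s, a, o, x, a, w, v, m)
  "dfvglq" → 6 new (d, f, v, g, l, q)
  "saoq" → prefix "sao" already present; 1 new (q)
  "sarsjw" → prefix "sa" already present; 4 new (r, s, j, w)
  "sara" → prefix "sar" already present; 1 new (a)
  "saoxawp" → prefix "saoxaw" already present; 1 new (p)
  "nppvgd" → 6 new (n, p, p, v, g, d)
  "uh" → 2 new (u, h)
  "sauqh" → prefix "sa" already present; 3 new (u, q, h)
  "sald" → prefix "sa" already present; 2 new (l, d)
  "kxsmum" → 6 new (k, x, s, m, u, m)
  "kxsmums" → prefix "kxsmum" already present; 1 new (s)
  "uhop" → prefix "uh" already present; 2 new (o, p)
Total nodes = 8 + 6 + 1 + 4 + 1 + 1 + 6 + 2 + 3 + 2 + 6 + 1 + 2 = 43

43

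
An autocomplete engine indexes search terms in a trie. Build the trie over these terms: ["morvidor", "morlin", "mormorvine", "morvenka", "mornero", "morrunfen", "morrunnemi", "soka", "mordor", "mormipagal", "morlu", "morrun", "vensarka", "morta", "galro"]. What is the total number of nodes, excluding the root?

Insert word by word; a character creates a node only if that edge doesn't already exist:
  "morvidor" → 8 new (m, o, r, v, i, d, o, r)
  "morlin" → prefix "mor" already present; 3 new (l, i, n)
  "mormorvine" → prefix "mor" already present; 7 new (m, o, r, v, i, n, e)
  "morvenka" → prefix "morv" already present; 4 new (e, n, k, a)
  "mornero" → prefix "mor" already present; 4 new (n, e, r, o)
  "morrunfen" → prefix "mor" already present; 6 new (r, u, n, f, e, n)
  "morrunnemi" → prefix "morrun" already present; 4 new (n, e, m, i)
  "soka" → 4 new (s, o, k, a)
  "mordor" → prefix "mor" already present; 3 new (d, o, r)
  "mormipagal" → prefix "morm" already present; 6 new (i, p, a, g, a, l)
  "morlu" → prefix "morl" already present; 1 new (u)
  "morrun" → prefix "morrun" already present; 0 new (none)
  "vensarka" → 8 new (v, e, n, s, a, r, k, a)
  "morta" → prefix "mor" already present; 2 new (t, a)
  "galro" → 5 new (g, a, l, r, o)
Total nodes = 8 + 3 + 7 + 4 + 4 + 6 + 4 + 4 + 3 + 6 + 1 + 0 + 8 + 2 + 5 = 65

65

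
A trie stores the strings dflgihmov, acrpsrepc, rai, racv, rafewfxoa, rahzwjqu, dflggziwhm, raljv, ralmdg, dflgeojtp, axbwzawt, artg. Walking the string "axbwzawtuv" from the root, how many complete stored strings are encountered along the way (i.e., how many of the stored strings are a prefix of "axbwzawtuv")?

Traverse "axbwzawtuv" character by character; count nodes along the way that are marked as word ends.
Prefixes of the query that are stored words: "axbwzawt"
Count: 1

1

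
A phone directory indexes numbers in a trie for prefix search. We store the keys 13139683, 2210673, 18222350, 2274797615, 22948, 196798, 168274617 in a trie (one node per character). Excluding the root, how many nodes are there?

46

Count nodes per top-level branch (shared prefixes stored once):
  '1'-branch (13139683, 168274617, 18222350, 196798): 28 nodes
  '2'-branch (2210673, 2274797615, 22948): 18 nodes
Sum: 46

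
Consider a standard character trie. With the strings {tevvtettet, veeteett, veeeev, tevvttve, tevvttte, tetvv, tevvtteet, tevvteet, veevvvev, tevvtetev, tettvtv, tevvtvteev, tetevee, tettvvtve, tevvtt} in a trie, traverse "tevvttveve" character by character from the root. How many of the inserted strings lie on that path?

2

Walk "tevvttveve" from the root; an end-of-word marker is hit whenever a stored word is a prefix of "tevvttveve".
Prefixes of the query that are stored words: "tevvtt", "tevvttve"
Count: 2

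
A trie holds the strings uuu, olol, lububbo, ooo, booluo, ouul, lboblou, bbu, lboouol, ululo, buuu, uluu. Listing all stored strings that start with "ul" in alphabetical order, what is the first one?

ululo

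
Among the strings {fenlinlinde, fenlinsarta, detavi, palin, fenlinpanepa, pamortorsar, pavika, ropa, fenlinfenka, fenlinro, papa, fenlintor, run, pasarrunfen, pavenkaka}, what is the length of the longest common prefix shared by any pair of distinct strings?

6

Equivalently: take the maximum, over all pairs, of their longest common prefix length.
"fenlinfenka" and "fenlinlinde" agree on "fenlin" (6 characters) before diverging; nothing deeper is shared.
Longest shared-prefix length: 6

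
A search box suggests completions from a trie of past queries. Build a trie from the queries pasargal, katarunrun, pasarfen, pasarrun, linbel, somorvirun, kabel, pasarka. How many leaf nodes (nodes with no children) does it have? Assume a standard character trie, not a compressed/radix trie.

A leaf is a node with no children — equivalently, the end of a word that is not a proper prefix of any other stored word.
Those words: "kabel", "katarunrun", "linbel", "pasarfen", "pasargal", "pasarka", "pasarrun", "somorvirun"
Leaf count: 8

8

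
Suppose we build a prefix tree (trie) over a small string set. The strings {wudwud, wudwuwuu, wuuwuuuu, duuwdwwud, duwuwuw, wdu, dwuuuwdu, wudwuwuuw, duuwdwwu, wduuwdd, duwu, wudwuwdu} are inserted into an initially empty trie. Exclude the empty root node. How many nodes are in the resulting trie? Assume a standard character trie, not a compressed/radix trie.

For each word, the new-node count is its length minus the longest prefix already in the trie:
  "wudwud" → 6 new (w, u, d, w, u, d)
  "wudwuwuu" → prefix "wudwu" already present; 3 new (w, u, u)
  "wuuwuuuu" → prefix "wu" already present; 6 new (u, w, u, u, u, u)
  "duuwdwwud" → 9 new (d, u, u, w, d, w, w, u, d)
  "duwuwuw" → prefix "du" already present; 5 new (w, u, w, u, w)
  "wdu" → prefix "w" already present; 2 new (d, u)
  "dwuuuwdu" → prefix "d" already present; 7 new (w, u, u, u, w, d, u)
  "wudwuwuuw" → prefix "wudwuwuu" already present; 1 new (w)
  "duuwdwwu" → prefix "duuwdwwu" already present; 0 new (none)
  "wduuwdd" → prefix "wdu" already present; 4 new (u, w, d, d)
  "duwu" → prefix "duwu" already present; 0 new (none)
  "wudwuwdu" → prefix "wudwuw" already present; 2 new (d, u)
Total nodes = 6 + 3 + 6 + 9 + 5 + 2 + 7 + 1 + 0 + 4 + 0 + 2 = 45

45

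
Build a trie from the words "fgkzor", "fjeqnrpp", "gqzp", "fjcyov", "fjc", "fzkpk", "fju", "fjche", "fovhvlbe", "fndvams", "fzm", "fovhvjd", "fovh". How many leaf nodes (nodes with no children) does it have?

Leaves are exactly the stored words that no other stored word extends.
Those words: "fgkzor", "fjche", "fjcyov", "fjeqnrpp", "fju", "fndvams", "fovhvjd", "fovhvlbe", "fzkpk", "fzm", "gqzp"
Leaf count: 11

11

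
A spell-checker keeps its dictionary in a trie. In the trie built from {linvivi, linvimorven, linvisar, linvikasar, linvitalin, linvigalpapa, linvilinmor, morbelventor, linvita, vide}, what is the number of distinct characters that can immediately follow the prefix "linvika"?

Walk "linvika" from the root, arriving at one node.
Distinct next characters after "linvika": s.
That node has 1 child edge.

1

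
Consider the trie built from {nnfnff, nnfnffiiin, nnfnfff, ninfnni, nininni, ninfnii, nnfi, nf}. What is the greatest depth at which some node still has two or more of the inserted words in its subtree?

6

The deepest shared node is where two words last agree before diverging.
"nnfnff" and "nnfnfff" agree on "nnfnff" (6 characters) before diverging; nothing deeper is shared.
Longest shared-prefix length: 6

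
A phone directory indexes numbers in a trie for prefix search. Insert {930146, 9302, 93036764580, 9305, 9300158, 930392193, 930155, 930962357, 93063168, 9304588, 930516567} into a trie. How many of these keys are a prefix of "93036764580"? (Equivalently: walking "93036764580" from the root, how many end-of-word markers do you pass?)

Check each prefix of "93036764580" against the stored set — each match is an end-marker on the path.
Prefixes of the query that are stored words: "93036764580"
Count: 1

1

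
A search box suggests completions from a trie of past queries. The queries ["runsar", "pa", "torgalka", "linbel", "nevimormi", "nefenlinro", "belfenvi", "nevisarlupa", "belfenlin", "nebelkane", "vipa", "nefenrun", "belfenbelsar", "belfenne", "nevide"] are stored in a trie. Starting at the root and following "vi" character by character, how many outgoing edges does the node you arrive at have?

The children of the "vi" node are the distinct next characters among strings starting with "vi".
Distinct next characters after "vi": p.
That node has 1 child edge.

1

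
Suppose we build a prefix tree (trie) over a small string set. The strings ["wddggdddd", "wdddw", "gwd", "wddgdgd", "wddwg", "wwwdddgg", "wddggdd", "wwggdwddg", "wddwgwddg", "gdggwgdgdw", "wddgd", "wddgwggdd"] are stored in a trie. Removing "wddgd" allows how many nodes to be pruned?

A node on "wddgd"'s path can go only if nothing else ends at it or branches off below it.
Every node on "wddgd" is still needed (e.g. by "wddgdgd"), so nothing is freed.
Nodes removed: 0

0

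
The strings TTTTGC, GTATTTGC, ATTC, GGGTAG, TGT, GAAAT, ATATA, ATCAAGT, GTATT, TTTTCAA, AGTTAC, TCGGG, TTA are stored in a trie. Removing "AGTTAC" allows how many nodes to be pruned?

5

A node on "AGTTAC"'s path can go only if nothing else ends at it or branches off below it.
The suffix "GTTAC" (5 nodes) is used only by "AGTTAC"; the node for "A" still has the child "T", so pruning stops there.
Nodes removed: 5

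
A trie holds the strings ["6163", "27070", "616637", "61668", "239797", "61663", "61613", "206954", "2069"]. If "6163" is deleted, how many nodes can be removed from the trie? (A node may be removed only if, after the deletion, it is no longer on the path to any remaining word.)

A node on "6163"'s path can go only if nothing else ends at it or branches off below it.
The suffix "3" (1 node) is used only by "6163"; the node for "616" still has the child "6", so pruning stops there.
Nodes removed: 1

1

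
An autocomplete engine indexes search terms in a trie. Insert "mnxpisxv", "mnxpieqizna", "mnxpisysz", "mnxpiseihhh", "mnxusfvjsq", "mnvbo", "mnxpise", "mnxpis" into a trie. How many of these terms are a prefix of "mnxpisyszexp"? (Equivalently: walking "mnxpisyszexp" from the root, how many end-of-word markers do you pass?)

Walk "mnxpisyszexp" from the root; an end-of-word marker is hit whenever a stored word is a prefix of "mnxpisyszexp".
Prefixes of the query that are stored words: "mnxpis", "mnxpisysz"
Count: 2

2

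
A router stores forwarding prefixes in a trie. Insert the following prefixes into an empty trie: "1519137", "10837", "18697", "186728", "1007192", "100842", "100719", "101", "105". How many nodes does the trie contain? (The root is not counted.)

28

Count nodes per top-level branch (shared prefixes stored once):
  '1'-branch (100719, 1007192, 100842, 101, 105, 10837, 1519137, 186728, 18697): 28 nodes
Sum: 28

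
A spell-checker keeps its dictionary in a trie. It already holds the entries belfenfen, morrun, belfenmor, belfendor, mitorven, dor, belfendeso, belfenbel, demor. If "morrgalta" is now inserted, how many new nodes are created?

Walking "morrgalta" from the root, the first 4 characters ("morr") follow existing edges; "g" is the first miss.
So 9 − 4 = 5 new nodes.

5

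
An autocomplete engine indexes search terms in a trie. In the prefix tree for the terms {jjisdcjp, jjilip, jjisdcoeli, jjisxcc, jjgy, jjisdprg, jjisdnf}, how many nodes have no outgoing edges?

A leaf is a node with no children — equivalently, the end of a word that is not a proper prefix of any other stored word.
Those words: "jjgy", "jjilip", "jjisdcjp", "jjisdcoeli", "jjisdnf", "jjisdprg", "jjisxcc"
Leaf count: 7

7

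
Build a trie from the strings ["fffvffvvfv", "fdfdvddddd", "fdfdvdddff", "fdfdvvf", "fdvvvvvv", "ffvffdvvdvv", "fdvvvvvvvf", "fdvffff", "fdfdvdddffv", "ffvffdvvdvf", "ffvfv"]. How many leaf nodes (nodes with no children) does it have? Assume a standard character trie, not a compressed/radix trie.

9

A leaf is a node with no children — equivalently, the end of a word that is not a proper prefix of any other stored word.
Those words: "fdfdvddddd", "fdfdvdddffv", "fdfdvvf", "fdvffff", "fdvvvvvvvf", "fffvffvvfv", "ffvffdvvdvf", "ffvffdvvdvv", "ffvfv"
Leaf count: 9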